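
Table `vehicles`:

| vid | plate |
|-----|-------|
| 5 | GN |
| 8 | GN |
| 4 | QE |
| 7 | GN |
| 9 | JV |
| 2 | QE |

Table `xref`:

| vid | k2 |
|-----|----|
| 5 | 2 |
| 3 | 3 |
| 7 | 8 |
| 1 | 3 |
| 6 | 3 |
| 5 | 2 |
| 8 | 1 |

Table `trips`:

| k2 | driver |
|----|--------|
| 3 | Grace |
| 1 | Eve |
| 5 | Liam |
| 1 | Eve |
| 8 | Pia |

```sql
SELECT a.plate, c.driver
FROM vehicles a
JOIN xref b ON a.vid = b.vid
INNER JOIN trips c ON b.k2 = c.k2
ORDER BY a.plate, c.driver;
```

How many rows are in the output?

3

Evaluate left to right. First `vehicles a INNER JOIN xref b` on vid: 4 row(s).
Then INNER JOIN `trips c` on k2: keep only rows whose b.k2 appears in c.
Result: 3 row(s).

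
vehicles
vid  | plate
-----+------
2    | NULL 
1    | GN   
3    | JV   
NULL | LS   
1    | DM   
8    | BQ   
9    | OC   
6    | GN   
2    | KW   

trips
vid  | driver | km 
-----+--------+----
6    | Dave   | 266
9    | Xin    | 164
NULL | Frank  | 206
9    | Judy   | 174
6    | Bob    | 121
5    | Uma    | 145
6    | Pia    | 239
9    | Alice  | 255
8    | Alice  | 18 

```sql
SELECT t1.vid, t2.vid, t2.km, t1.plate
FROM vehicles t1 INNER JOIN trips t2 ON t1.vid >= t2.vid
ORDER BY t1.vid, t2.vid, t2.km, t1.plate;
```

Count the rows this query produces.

17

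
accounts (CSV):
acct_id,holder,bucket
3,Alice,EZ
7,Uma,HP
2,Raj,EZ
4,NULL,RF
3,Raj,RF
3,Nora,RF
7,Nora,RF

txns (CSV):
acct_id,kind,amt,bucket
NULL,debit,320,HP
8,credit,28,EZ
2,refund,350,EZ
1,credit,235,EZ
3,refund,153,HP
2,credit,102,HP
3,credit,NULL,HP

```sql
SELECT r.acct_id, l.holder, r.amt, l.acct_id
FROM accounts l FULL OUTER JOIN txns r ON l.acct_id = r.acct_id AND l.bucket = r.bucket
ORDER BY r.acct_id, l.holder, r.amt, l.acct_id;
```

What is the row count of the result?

13

FULL OUTER JOIN keeps every row from both sides; unmatched rows get NULL for the other side's columns.
Matching on l.acct_id = r.acct_id AND l.bucket = r.bucket. A NULL in a compared column never satisfies the condition.
Matched pairs: 1; unmatched l rows kept: 6; unmatched r rows kept: 6.
Total: 1 matched + 12 padded = 13 rows.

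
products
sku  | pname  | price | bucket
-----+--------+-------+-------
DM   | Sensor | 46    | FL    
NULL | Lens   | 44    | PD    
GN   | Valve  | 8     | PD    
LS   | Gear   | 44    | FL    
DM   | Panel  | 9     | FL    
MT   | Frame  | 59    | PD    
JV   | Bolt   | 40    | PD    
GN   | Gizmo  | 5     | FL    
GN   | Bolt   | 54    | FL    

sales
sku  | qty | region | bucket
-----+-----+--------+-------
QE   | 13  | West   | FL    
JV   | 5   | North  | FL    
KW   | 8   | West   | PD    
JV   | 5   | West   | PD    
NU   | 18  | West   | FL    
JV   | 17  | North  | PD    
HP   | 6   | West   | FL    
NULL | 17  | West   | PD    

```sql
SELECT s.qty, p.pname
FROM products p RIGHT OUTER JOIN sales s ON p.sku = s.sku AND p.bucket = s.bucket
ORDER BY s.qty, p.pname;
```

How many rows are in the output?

RIGHT JOIN keeps every row from `sales`; unmatched rows get NULL for `products`'s columns.
Matching on p.sku = s.sku AND p.bucket = s.bucket. A NULL in a compared column never satisfies the condition.
- p (sku=DM, bucket=FL) has no partner in s.
- p (sku=NULL, bucket=PD) has no partner in s.
- p (sku=GN, bucket=PD) has no partner in s.
- p (sku=LS, bucket=FL) has no partner in s.
- p (sku=DM, bucket=FL) has no partner in s.
- p (sku=MT, bucket=PD) has no partner in s.
- p (sku=JV, bucket=PD) pairs with 2 row(s) of s.
- p (sku=GN, bucket=FL) has no partner in s.
- p (sku=GN, bucket=FL) has no partner in s.
- 6 row(s) from s found no p partner → padded with NULL.
Total: 2 matched + 6 padded = 8 rows.

8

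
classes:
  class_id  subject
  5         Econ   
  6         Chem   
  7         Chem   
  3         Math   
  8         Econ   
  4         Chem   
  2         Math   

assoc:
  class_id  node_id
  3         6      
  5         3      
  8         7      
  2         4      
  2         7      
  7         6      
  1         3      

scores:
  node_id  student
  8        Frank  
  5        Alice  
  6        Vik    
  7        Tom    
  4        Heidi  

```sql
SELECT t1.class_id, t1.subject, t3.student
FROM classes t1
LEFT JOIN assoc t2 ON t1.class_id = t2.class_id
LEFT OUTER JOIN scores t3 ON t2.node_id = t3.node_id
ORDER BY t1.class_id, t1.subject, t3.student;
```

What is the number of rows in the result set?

Joins associate left-to-right: classes LEFT JOIN assoc on class_id gives 8 intermediate row(s).
Then LEFT JOIN `scores t3` on node_id: each of those 8 rows is kept; rows whose t2.node_id has no match in t3 get NULL for t3's columns.
Result: 8 row(s).

8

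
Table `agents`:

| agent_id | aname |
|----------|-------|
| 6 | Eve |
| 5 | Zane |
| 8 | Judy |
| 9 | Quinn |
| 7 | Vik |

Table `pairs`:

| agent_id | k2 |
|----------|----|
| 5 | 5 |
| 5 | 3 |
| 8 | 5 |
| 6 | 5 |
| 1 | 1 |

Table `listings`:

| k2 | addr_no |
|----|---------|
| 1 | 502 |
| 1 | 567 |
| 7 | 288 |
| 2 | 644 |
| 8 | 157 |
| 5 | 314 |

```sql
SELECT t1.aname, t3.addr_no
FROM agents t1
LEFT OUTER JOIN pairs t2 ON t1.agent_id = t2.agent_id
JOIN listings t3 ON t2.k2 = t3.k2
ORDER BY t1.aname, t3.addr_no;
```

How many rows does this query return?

3

Step 1 — t1 LEFT JOIN t2 on agent_id → 6 row(s).
Then INNER JOIN `listings t3` on k2: keep only rows whose t2.k2 appears in t3.
Result: 3 row(s).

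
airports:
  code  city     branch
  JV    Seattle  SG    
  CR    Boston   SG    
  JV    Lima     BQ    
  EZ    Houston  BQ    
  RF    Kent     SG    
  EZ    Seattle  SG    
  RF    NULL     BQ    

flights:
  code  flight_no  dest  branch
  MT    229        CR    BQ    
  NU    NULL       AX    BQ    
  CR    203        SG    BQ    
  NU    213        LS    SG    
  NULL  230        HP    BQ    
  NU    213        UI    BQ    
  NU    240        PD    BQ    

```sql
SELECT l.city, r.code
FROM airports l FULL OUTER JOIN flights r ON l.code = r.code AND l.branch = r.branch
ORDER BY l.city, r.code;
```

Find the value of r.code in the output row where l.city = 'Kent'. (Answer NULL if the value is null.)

NULL

FULL OUTER JOIN keeps every row from both sides; unmatched rows get NULL for the other side's columns.
Matching on l.code = r.code AND l.branch = r.branch. A NULL in a compared column never satisfies the condition.
- l[0] code=JV, branch=SG → no match; kept with NULLs on the r side.
- l[1] code=CR, branch=SG → no match; kept with NULLs on the r side.
- l[2] code=JV, branch=BQ → no match; kept with NULLs on the r side.
- l[3] code=EZ, branch=BQ → no match; kept with NULLs on the r side.
- l[4] code=RF, branch=SG → no match; kept with NULLs on the r side.
- l[5] code=EZ, branch=SG → no match; kept with NULLs on the r side.
- l[6] code=RF, branch=BQ → no match; kept with NULLs on the r side.
- 7 r row(s) had no l match → kept, l columns NULL.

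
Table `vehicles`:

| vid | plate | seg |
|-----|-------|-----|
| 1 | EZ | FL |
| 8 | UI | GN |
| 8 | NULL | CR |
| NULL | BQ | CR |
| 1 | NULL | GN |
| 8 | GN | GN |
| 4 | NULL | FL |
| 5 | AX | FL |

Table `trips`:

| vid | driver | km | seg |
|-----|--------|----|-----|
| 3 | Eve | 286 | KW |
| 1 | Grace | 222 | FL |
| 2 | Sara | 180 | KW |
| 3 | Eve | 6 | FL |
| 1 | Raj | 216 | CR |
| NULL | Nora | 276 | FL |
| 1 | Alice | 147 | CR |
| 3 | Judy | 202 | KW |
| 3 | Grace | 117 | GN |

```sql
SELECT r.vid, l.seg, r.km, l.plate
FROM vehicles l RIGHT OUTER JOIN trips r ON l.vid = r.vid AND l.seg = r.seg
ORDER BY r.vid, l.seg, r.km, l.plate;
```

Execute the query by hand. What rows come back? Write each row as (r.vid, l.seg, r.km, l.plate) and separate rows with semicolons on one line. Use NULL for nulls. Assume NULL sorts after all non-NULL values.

RIGHT JOIN keeps every row from `trips`; unmatched rows get NULL for `vehicles`'s columns.
Matching on l.vid = r.vid AND l.seg = r.seg. A NULL in a compared column never satisfies the condition.
- l[0] vid=1, seg=FL → 1 match(es) in r → 1 row(s).
- l[1] vid=8, seg=GN → no match.
- l[2] vid=8, seg=CR → no match.
- l[3] vid=NULL, seg=CR → no match.
- l[4] vid=1, seg=GN → no match.
- l[5] vid=8, seg=GN → no match.
- l[6] vid=4, seg=FL → no match.
- l[7] vid=5, seg=FL → no match.
- 8 r row(s) had no l match → kept, l columns NULL.
After projecting and ordering:
r.vid | l.seg | r.km | l.plate
1 | FL | 222 | EZ
1 | NULL | 147 | NULL
1 | NULL | 216 | NULL
2 | NULL | 180 | NULL
3 | NULL | 6 | NULL
3 | NULL | 117 | NULL
3 | NULL | 202 | NULL
3 | NULL | 286 | NULL
NULL | NULL | 276 | NULL

(1, FL, 222, EZ); (1, NULL, 147, NULL); (1, NULL, 216, NULL); (2, NULL, 180, NULL); (3, NULL, 6, NULL); (3, NULL, 117, NULL); (3, NULL, 202, NULL); (3, NULL, 286, NULL); (NULL, NULL, 276, NULL)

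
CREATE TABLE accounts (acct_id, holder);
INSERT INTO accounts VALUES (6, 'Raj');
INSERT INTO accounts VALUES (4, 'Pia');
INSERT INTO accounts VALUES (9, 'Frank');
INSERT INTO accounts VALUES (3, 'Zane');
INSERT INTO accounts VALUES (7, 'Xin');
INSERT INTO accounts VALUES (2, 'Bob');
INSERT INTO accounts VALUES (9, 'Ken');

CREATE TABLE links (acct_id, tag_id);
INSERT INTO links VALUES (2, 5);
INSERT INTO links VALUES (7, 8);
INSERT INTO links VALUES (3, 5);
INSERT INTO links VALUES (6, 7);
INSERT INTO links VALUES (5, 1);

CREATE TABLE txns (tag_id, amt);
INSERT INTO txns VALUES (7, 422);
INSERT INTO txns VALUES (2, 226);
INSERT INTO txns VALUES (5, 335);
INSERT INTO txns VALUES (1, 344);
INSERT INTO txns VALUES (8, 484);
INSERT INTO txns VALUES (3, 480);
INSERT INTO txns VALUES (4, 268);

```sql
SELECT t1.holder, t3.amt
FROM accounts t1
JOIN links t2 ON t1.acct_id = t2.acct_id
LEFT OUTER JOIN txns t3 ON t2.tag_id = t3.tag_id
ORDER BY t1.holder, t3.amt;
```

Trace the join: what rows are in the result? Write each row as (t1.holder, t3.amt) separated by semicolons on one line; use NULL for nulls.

Step 1 — t1 INNER JOIN t2 on acct_id → 4 row(s).
Then LEFT JOIN `txns t3` on tag_id: each of those 4 rows is kept; rows whose t2.tag_id has no match in t3 get NULL for t3's columns.

(Bob, 335); (Raj, 422); (Xin, 484); (Zane, 335)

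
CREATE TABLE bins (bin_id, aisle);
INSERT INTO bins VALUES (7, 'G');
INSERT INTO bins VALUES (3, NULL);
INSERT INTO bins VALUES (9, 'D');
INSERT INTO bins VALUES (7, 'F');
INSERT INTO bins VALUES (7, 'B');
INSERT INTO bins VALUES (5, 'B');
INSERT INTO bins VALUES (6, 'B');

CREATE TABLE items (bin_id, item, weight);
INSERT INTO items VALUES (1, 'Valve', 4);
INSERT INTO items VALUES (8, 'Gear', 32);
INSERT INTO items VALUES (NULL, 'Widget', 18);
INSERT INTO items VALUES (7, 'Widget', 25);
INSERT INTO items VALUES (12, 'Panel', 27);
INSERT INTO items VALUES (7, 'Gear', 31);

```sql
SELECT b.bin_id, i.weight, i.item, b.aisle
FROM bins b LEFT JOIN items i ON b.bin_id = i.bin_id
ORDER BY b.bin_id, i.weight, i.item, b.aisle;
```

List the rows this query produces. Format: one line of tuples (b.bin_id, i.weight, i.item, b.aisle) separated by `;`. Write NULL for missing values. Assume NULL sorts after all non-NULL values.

(3, NULL, NULL, NULL); (5, NULL, NULL, B); (6, NULL, NULL, B); (7, 25, Widget, B); (7, 25, Widget, F); (7, 25, Widget, G); (7, 31, Gear, B); (7, 31, Gear, F); (7, 31, Gear, G); (9, NULL, NULL, D)

LEFT JOIN keeps every row from `bins`; unmatched rows get NULL for `items`'s columns.
Matching on b.bin_id = i.bin_id. A NULL in a compared column never satisfies the condition.
- b[0] bin_id=7 → 2 match(es) in i → 2 row(s).
- b[1] bin_id=3 → no match; kept with NULLs on the i side.
- b[2] bin_id=9 → no match; kept with NULLs on the i side.
- b[3] bin_id=7 → 2 match(es) in i → 2 row(s).
- b[4] bin_id=7 → 2 match(es) in i → 2 row(s).
- b[5] bin_id=5 → no match; kept with NULLs on the i side.
- b[6] bin_id=6 → no match; kept with NULLs on the i side.
After projecting and ordering:
b.bin_id | i.weight | i.item | b.aisle
3 | NULL | NULL | NULL
5 | NULL | NULL | B
6 | NULL | NULL | B
7 | 25 | Widget | B
7 | 25 | Widget | F
7 | 25 | Widget | G
7 | 31 | Gear | B
7 | 31 | Gear | F
7 | 31 | Gear | G
9 | NULL | NULL | D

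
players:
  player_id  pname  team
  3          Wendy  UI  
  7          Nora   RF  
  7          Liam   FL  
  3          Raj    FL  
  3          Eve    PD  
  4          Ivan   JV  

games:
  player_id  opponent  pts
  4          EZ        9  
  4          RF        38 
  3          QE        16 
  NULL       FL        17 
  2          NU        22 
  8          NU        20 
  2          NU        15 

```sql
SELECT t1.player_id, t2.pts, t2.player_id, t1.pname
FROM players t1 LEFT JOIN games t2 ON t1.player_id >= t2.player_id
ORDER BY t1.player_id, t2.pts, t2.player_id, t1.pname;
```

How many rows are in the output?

LEFT JOIN keeps every row from `players`; unmatched rows get NULL for `games`'s columns.
Matching on t1.player_id >= t2.player_id. A NULL in a compared column never satisfies the condition.
Matched pairs: 24; unmatched t1 rows kept: 0.
Total: 24 rows.

24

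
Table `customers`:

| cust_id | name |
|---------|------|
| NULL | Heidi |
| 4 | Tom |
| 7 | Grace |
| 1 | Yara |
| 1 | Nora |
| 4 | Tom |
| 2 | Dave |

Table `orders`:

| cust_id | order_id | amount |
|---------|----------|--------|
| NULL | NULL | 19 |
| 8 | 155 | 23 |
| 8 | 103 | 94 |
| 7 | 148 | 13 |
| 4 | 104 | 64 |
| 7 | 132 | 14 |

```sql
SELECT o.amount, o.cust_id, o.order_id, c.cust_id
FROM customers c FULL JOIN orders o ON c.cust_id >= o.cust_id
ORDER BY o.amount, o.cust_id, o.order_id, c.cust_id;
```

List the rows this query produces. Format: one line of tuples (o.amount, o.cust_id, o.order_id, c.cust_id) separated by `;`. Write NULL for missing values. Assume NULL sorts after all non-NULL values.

(13, 7, 148, 7); (14, 7, 132, 7); (19, NULL, NULL, NULL); (23, 8, 155, NULL); (64, 4, 104, 4); (64, 4, 104, 4); (64, 4, 104, 7); (94, 8, 103, NULL); (NULL, NULL, NULL, 1); (NULL, NULL, NULL, 1); (NULL, NULL, NULL, 2); (NULL, NULL, NULL, NULL)

FULL OUTER JOIN keeps every row from both sides; unmatched rows get NULL for the other side's columns.
Matching on c.cust_id >= o.cust_id. A NULL in a compared column never satisfies the condition.
Matched pairs: 5; unmatched c rows kept: 4; unmatched o rows kept: 3.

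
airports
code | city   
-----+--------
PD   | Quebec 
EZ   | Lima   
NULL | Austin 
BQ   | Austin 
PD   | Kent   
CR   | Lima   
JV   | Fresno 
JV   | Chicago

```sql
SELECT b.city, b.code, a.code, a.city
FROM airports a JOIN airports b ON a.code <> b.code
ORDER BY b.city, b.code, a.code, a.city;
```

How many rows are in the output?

38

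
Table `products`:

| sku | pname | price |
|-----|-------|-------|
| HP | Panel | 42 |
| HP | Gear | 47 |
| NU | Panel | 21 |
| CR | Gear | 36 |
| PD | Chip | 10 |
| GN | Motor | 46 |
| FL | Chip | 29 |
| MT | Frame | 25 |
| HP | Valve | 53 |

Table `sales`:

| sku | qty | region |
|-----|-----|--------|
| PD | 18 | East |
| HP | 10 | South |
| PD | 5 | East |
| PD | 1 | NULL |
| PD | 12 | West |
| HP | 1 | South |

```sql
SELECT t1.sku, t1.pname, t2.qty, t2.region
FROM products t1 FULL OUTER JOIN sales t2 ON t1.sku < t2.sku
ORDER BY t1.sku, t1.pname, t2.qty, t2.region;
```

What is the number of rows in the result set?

39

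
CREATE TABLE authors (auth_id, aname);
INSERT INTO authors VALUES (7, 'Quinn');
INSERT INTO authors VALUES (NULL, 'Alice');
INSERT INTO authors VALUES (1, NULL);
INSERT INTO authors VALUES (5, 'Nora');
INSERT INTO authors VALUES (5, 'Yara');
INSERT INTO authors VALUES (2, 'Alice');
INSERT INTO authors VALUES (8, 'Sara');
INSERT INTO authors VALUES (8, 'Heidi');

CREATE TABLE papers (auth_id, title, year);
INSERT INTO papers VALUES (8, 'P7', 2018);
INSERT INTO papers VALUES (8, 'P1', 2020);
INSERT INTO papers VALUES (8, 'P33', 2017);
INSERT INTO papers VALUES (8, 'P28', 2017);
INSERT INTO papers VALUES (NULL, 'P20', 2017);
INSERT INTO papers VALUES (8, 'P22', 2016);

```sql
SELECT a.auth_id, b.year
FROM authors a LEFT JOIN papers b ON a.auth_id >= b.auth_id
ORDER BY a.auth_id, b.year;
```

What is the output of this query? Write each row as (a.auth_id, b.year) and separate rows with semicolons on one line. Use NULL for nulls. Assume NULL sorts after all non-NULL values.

(1, NULL); (2, NULL); (5, NULL); (5, NULL); (7, NULL); (8, 2016); (8, 2016); (8, 2017); (8, 2017); (8, 2017); (8, 2017); (8, 2018); (8, 2018); (8, 2020); (8, 2020); (NULL, NULL)

LEFT JOIN keeps every row from `authors`; unmatched rows get NULL for `papers`'s columns.
Matching on a.auth_id >= b.auth_id. A NULL in a compared column never satisfies the condition.
- a row (auth_id=7): no match → kept, b columns NULL.
- a row (auth_id=NULL): no match → kept, b columns NULL.
- a row (auth_id=1): no match → kept, b columns NULL.
- a row (auth_id=5): no match → kept, b columns NULL.
- a row (auth_id=5): no match → kept, b columns NULL.
- a row (auth_id=2): no match → kept, b columns NULL.
- a row (auth_id=8): matches 5 b row(s) → 5 output row(s).
- a row (auth_id=8): matches 5 b row(s) → 5 output row(s).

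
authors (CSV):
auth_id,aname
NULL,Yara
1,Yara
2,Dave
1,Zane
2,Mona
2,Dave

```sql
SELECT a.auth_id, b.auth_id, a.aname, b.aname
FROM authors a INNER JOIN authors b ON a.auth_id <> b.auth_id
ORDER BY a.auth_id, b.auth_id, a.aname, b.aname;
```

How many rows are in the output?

12

INNER JOIN keeps only pairs where the ON condition holds.
Matching on a.auth_id <> b.auth_id. A NULL in a compared column never satisfies the condition.
- a row (auth_id=NULL): no match → dropped.
- a row (auth_id=1): matches 3 b row(s) → 3 output row(s).
- a row (auth_id=2): matches 2 b row(s) → 2 output row(s).
- a row (auth_id=1): matches 3 b row(s) → 3 output row(s).
- a row (auth_id=2): matches 2 b row(s) → 2 output row(s).
- a row (auth_id=2): matches 2 b row(s) → 2 output row(s).
Total: 12 rows.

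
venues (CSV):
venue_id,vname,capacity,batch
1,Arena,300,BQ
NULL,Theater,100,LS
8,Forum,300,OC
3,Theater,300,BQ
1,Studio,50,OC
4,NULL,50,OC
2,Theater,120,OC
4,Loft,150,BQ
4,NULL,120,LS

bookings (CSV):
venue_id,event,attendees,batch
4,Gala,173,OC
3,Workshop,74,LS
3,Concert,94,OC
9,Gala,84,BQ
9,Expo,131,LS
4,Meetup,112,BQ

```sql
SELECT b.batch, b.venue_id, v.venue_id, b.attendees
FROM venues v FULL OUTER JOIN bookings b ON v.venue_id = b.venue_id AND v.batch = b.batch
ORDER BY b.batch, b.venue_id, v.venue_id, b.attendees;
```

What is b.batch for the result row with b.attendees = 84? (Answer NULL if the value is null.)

BQ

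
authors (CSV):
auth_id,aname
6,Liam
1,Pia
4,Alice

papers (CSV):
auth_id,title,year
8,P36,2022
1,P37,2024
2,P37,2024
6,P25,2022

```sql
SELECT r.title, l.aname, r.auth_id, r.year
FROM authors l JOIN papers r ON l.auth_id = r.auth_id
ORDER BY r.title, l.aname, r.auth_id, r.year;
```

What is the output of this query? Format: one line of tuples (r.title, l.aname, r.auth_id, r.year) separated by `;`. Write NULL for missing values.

(P25, Liam, 6, 2022); (P37, Pia, 1, 2024)

INNER JOIN keeps only pairs where the ON condition holds.
Matching on l.auth_id = r.auth_id.
- l (auth_id=6) pairs with 1 row(s) of r.
- l (auth_id=1) pairs with 1 row(s) of r.
- l (auth_id=4) has no partner → excluded.
After projecting and ordering:
r.title | l.aname | r.auth_id | r.year
P25 | Liam | 6 | 2022
P37 | Pia | 1 | 2024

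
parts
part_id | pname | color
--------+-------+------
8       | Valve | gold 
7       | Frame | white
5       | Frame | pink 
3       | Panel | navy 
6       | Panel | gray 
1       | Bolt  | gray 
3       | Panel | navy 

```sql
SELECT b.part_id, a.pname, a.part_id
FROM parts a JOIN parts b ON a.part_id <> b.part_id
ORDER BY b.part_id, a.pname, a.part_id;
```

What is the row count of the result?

40

INNER JOIN keeps only pairs where the ON condition holds.
Matching on a.part_id <> b.part_id.
- a[0] part_id=8 → 6 match(es) in b → 6 row(s).
- a[1] part_id=7 → 6 match(es) in b → 6 row(s).
- a[2] part_id=5 → 6 match(es) in b → 6 row(s).
- a[3] part_id=3 → 5 match(es) in b → 5 row(s).
- a[4] part_id=6 → 6 match(es) in b → 6 row(s).
- a[5] part_id=1 → 6 match(es) in b → 6 row(s).
- a[6] part_id=3 → 5 match(es) in b → 5 row(s).
Total: 40 rows.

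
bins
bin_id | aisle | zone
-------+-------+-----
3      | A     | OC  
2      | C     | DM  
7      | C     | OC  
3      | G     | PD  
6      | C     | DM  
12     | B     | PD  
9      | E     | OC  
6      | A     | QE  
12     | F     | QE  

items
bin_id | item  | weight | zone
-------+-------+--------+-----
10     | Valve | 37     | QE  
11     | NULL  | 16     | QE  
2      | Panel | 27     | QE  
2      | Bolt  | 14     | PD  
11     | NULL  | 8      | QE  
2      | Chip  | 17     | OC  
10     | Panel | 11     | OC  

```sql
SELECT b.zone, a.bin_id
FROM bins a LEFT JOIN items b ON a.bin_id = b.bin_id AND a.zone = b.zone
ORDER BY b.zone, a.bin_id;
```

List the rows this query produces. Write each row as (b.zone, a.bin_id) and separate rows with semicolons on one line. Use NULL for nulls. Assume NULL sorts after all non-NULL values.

LEFT JOIN keeps every row from `bins`; unmatched rows get NULL for `items`'s columns.
Matching on a.bin_id = b.bin_id AND a.zone = b.zone.
- a[0] bin_id=3, zone=OC → no match; kept with NULLs on the b side.
- a[1] bin_id=2, zone=DM → no match; kept with NULLs on the b side.
- a[2] bin_id=7, zone=OC → no match; kept with NULLs on the b side.
- a[3] bin_id=3, zone=PD → no match; kept with NULLs on the b side.
- a[4] bin_id=6, zone=DM → no match; kept with NULLs on the b side.
- a[5] bin_id=12, zone=PD → no match; kept with NULLs on the b side.
- a[6] bin_id=9, zone=OC → no match; kept with NULLs on the b side.
- a[7] bin_id=6, zone=QE → no match; kept with NULLs on the b side.
- a[8] bin_id=12, zone=QE → no match; kept with NULLs on the b side.
After projecting and ordering:
b.zone | a.bin_id
NULL | 2
NULL | 3
NULL | 3
NULL | 6
NULL | 6
NULL | 7
NULL | 9
NULL | 12
NULL | 12

(NULL, 2); (NULL, 3); (NULL, 3); (NULL, 6); (NULL, 6); (NULL, 7); (NULL, 9); (NULL, 12); (NULL, 12)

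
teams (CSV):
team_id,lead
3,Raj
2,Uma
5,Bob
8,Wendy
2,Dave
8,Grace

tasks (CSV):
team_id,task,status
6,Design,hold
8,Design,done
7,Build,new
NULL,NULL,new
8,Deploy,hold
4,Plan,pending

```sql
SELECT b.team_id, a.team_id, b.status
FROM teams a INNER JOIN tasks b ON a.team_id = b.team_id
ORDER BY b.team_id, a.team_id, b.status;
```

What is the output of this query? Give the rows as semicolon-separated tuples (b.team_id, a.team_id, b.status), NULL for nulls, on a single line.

(8, 8, done); (8, 8, done); (8, 8, hold); (8, 8, hold)

INNER JOIN keeps only pairs where the ON condition holds.
Matching on a.team_id = b.team_id. A NULL in a compared column never satisfies the condition.
- a row (team_id=3): no match → dropped.
- a row (team_id=2): no match → dropped.
- a row (team_id=5): no match → dropped.
- a row (team_id=8): matches 2 b row(s) → 2 output row(s).
- a row (team_id=2): no match → dropped.
- a row (team_id=8): matches 2 b row(s) → 2 output row(s).
After projecting and ordering:
b.team_id | a.team_id | b.status
8 | 8 | done
8 | 8 | done
8 | 8 | hold
8 | 8 | hold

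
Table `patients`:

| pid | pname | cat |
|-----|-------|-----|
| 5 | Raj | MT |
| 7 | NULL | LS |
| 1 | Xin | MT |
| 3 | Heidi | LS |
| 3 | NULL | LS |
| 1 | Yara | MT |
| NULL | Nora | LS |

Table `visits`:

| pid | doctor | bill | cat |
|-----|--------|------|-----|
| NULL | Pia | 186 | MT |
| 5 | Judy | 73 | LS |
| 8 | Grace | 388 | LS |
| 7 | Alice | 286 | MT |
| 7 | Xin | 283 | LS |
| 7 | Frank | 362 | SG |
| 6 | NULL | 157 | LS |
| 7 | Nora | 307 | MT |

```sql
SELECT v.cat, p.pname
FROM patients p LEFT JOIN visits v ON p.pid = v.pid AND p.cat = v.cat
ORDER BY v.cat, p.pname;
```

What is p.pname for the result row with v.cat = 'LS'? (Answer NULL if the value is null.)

NULL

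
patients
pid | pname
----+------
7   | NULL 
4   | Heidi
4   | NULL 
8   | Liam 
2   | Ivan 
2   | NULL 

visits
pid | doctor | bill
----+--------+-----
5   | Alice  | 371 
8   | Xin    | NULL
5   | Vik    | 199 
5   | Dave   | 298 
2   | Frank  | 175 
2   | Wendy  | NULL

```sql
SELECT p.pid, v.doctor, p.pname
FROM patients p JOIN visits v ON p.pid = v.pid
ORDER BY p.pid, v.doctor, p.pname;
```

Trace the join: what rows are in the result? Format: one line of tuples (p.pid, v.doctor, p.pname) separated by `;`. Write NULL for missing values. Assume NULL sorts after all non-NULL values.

INNER JOIN keeps only pairs where the ON condition holds.
Matching on p.pid = v.pid.
- p[0] pid=7 → no match; dropped.
- p[1] pid=4 → no match; dropped.
- p[2] pid=4 → no match; dropped.
- p[3] pid=8 → 1 match(es) in v → 1 row(s).
- p[4] pid=2 → 2 match(es) in v → 2 row(s).
- p[5] pid=2 → 2 match(es) in v → 2 row(s).
After projecting and ordering:
p.pid | v.doctor | p.pname
2 | Frank | Ivan
2 | Frank | NULL
2 | Wendy | Ivan
2 | Wendy | NULL
8 | Xin | Liam

(2, Frank, Ivan); (2, Frank, NULL); (2, Wendy, Ivan); (2, Wendy, NULL); (8, Xin, Liam)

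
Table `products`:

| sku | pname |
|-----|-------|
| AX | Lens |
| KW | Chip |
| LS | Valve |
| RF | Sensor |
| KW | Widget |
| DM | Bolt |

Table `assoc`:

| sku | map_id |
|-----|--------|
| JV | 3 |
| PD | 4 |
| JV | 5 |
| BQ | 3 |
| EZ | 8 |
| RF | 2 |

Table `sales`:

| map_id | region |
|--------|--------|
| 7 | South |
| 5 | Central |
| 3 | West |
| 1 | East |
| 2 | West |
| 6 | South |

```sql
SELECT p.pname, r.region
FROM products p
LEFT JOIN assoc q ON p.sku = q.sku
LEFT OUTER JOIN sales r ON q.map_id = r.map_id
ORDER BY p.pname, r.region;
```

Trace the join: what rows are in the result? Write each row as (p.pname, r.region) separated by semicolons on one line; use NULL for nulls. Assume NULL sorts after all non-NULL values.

(Bolt, NULL); (Chip, NULL); (Lens, NULL); (Sensor, West); (Valve, NULL); (Widget, NULL)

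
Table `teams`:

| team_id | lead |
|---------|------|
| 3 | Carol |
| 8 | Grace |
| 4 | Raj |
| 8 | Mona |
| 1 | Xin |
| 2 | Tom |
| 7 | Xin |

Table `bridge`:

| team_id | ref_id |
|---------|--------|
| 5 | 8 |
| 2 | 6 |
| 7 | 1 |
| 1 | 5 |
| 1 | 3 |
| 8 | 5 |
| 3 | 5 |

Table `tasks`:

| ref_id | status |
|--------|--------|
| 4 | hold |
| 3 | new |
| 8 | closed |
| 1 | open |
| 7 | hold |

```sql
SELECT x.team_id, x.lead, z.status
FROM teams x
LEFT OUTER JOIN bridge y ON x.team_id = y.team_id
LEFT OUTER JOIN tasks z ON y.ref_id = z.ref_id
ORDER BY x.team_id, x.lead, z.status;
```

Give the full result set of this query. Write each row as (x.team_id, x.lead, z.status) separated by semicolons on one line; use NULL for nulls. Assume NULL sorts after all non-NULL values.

Step 1 — x LEFT JOIN y on team_id → 8 row(s).
Then LEFT JOIN `tasks z` on ref_id: each of those 8 rows is kept; rows whose y.ref_id has no match in z get NULL for z's columns.

(1, Xin, new); (1, Xin, NULL); (2, Tom, NULL); (3, Carol, NULL); (4, Raj, NULL); (7, Xin, open); (8, Grace, NULL); (8, Mona, NULL)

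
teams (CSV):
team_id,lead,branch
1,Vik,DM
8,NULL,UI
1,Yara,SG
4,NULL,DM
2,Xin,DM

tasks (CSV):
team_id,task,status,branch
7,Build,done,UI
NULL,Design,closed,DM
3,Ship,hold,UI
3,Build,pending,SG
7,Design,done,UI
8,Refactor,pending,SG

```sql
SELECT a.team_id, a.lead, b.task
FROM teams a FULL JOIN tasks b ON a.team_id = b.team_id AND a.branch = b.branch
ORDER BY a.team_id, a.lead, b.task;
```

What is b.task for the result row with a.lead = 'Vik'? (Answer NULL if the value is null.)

NULL

FULL OUTER JOIN keeps every row from both sides; unmatched rows get NULL for the other side's columns.
Matching on a.team_id = b.team_id AND a.branch = b.branch. A NULL in a compared column never satisfies the condition.
- team_id=1, branch=DM: no b row matches, row kept with b columns NULL.
- team_id=8, branch=UI: no b row matches, row kept with b columns NULL.
- team_id=1, branch=SG: no b row matches, row kept with b columns NULL.
- team_id=4, branch=DM: no b row matches, row kept with b columns NULL.
- team_id=2, branch=DM: no b row matches, row kept with b columns NULL.
- 6 b row(s) had no a match → kept, a columns NULL.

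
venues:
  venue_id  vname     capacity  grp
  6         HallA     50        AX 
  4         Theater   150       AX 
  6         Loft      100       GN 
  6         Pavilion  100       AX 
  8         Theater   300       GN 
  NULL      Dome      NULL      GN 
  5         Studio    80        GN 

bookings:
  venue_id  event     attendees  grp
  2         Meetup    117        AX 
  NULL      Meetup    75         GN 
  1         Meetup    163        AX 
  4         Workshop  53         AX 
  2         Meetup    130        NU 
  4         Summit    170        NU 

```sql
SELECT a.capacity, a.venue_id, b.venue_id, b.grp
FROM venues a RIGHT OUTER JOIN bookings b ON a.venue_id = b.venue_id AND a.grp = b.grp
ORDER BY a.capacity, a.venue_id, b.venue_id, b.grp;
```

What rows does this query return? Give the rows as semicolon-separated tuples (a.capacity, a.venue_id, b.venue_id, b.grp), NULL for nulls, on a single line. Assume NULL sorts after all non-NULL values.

(150, 4, 4, AX); (NULL, NULL, 1, AX); (NULL, NULL, 2, AX); (NULL, NULL, 2, NU); (NULL, NULL, 4, NU); (NULL, NULL, NULL, GN)

RIGHT JOIN keeps every row from `bookings`; unmatched rows get NULL for `venues`'s columns.
Matching on a.venue_id = b.venue_id AND a.grp = b.grp. A NULL in a compared column never satisfies the condition.
- a (venue_id=6, grp=AX) has no partner in b.
- a (venue_id=4, grp=AX) pairs with 1 row(s) of b.
- a (venue_id=6, grp=GN) has no partner in b.
- a (venue_id=6, grp=AX) has no partner in b.
- a (venue_id=8, grp=GN) has no partner in b.
- a (venue_id=NULL, grp=GN) has no partner in b.
- a (venue_id=5, grp=GN) has no partner in b.
- 5 b row(s) had no a match → kept, a columns NULL.
After projecting and ordering:
a.capacity | a.venue_id | b.venue_id | b.grp
150 | 4 | 4 | AX
NULL | NULL | 1 | AX
NULL | NULL | 2 | AX
NULL | NULL | 2 | NU
NULL | NULL | 4 | NU
NULL | NULL | NULL | GN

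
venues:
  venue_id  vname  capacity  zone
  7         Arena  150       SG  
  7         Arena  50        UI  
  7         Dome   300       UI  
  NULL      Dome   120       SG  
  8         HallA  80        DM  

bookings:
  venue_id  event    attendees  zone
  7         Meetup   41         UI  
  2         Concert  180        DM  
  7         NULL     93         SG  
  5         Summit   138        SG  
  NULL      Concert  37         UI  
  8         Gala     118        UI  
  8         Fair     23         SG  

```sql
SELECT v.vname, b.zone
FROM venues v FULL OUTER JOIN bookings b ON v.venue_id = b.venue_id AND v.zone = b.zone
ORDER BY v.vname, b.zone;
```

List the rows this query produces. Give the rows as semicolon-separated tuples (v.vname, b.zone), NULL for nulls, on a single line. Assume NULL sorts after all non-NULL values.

(Arena, SG); (Arena, UI); (Dome, UI); (Dome, NULL); (HallA, NULL); (NULL, DM); (NULL, SG); (NULL, SG); (NULL, UI); (NULL, UI)

FULL OUTER JOIN keeps every row from both sides; unmatched rows get NULL for the other side's columns.
Matching on v.venue_id = b.venue_id AND v.zone = b.zone. A NULL in a compared column never satisfies the condition.
- venue_id=7, zone=SG: 1 matching b row(s), so 1 row(s) emitted.
- venue_id=7, zone=UI: 1 matching b row(s), so 1 row(s) emitted.
- venue_id=7, zone=UI: 1 matching b row(s), so 1 row(s) emitted.
- venue_id=NULL, zone=SG: no b row matches, row kept with b columns NULL.
- venue_id=8, zone=DM: no b row matches, row kept with b columns NULL.
- 5 row(s) from b found no v partner → padded with NULL.
After projecting and ordering:
v.vname | b.zone
Arena | SG
Arena | UI
Dome | UI
Dome | NULL
HallA | NULL
NULL | DM
NULL | SG
NULL | SG
NULL | UI
NULL | UI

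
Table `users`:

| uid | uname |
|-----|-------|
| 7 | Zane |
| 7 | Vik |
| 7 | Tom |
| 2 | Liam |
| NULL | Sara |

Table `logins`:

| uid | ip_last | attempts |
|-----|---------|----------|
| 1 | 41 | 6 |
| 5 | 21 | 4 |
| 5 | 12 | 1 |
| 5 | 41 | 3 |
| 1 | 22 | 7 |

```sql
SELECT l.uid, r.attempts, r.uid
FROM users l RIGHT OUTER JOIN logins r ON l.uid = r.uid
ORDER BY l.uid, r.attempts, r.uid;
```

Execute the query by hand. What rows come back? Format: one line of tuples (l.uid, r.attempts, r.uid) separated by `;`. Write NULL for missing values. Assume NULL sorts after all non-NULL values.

RIGHT JOIN keeps every row from `logins`; unmatched rows get NULL for `users`'s columns.
Matching on l.uid = r.uid. A NULL in a compared column never satisfies the condition.
- l (uid=7) has no partner in r.
- l (uid=7) has no partner in r.
- l (uid=7) has no partner in r.
- l (uid=2) has no partner in r.
- l (uid=NULL) has no partner in r.
- 5 r row(s) had no l match → kept, l columns NULL.
After projecting and ordering:
l.uid | r.attempts | r.uid
NULL | 1 | 5
NULL | 3 | 5
NULL | 4 | 5
NULL | 6 | 1
NULL | 7 | 1

(NULL, 1, 5); (NULL, 3, 5); (NULL, 4, 5); (NULL, 6, 1); (NULL, 7, 1)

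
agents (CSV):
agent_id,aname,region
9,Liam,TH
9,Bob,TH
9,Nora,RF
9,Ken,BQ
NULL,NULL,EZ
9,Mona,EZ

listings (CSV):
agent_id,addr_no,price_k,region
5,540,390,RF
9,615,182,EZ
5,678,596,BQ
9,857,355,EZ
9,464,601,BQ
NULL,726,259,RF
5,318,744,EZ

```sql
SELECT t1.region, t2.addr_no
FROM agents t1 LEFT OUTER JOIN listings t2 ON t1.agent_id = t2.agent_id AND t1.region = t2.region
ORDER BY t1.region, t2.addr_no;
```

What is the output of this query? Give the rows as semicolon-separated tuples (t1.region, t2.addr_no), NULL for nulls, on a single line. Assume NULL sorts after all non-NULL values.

(BQ, 464); (EZ, 615); (EZ, 857); (EZ, NULL); (RF, NULL); (TH, NULL); (TH, NULL)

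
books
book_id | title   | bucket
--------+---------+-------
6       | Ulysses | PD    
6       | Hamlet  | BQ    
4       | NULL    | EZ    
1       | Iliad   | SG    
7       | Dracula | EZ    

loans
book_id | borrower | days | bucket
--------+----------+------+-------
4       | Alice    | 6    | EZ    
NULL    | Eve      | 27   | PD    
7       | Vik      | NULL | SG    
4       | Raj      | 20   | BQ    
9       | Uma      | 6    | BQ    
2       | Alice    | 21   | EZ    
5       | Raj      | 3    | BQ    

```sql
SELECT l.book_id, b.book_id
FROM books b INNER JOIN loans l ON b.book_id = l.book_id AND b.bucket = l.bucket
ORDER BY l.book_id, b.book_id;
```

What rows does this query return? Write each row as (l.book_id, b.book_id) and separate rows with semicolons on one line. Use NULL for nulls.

(4, 4)

INNER JOIN keeps only pairs where the ON condition holds.
Matching on b.book_id = l.book_id AND b.bucket = l.bucket. A NULL in a compared column never satisfies the condition.
Matched pairs: 1.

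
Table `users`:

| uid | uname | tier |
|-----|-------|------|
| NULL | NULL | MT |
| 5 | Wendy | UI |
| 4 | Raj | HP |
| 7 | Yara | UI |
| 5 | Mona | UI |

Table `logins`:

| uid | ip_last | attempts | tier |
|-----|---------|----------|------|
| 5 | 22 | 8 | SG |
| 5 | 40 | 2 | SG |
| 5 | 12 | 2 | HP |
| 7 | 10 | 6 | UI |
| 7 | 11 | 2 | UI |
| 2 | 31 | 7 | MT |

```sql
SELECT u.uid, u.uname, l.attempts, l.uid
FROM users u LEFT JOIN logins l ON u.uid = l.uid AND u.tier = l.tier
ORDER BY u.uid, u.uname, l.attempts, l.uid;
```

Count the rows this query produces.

6

LEFT JOIN keeps every row from `users`; unmatched rows get NULL for `logins`'s columns.
Matching on u.uid = l.uid AND u.tier = l.tier. A NULL in a compared column never satisfies the condition.
- u (uid=NULL, tier=MT) has no partner → padded with NULL.
- u (uid=5, tier=UI) has no partner → padded with NULL.
- u (uid=4, tier=HP) has no partner → padded with NULL.
- u (uid=7, tier=UI) pairs with 2 row(s) of l.
- u (uid=5, tier=UI) has no partner → padded with NULL.
Total: 2 matched + 4 padded = 6 rows.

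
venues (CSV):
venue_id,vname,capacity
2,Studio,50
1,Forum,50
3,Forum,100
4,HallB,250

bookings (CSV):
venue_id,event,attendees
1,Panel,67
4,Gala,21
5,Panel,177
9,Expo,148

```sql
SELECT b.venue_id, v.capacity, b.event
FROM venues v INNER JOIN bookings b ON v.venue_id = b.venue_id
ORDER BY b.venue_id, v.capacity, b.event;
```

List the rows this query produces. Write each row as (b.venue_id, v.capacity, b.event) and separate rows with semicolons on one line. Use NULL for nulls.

(1, 50, Panel); (4, 250, Gala)

INNER JOIN keeps only pairs where the ON condition holds.
Matching on v.venue_id = b.venue_id.
Matched pairs: 2.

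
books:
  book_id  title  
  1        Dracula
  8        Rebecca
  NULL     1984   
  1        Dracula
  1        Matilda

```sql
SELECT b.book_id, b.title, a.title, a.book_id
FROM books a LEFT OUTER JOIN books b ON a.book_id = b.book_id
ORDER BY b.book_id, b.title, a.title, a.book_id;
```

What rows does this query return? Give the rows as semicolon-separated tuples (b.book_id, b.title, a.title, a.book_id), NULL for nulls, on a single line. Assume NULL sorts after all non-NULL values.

(1, Dracula, Dracula, 1); (1, Dracula, Dracula, 1); (1, Dracula, Dracula, 1); (1, Dracula, Dracula, 1); (1, Dracula, Matilda, 1); (1, Dracula, Matilda, 1); (1, Matilda, Dracula, 1); (1, Matilda, Dracula, 1); (1, Matilda, Matilda, 1); (8, Rebecca, Rebecca, 8); (NULL, NULL, 1984, NULL)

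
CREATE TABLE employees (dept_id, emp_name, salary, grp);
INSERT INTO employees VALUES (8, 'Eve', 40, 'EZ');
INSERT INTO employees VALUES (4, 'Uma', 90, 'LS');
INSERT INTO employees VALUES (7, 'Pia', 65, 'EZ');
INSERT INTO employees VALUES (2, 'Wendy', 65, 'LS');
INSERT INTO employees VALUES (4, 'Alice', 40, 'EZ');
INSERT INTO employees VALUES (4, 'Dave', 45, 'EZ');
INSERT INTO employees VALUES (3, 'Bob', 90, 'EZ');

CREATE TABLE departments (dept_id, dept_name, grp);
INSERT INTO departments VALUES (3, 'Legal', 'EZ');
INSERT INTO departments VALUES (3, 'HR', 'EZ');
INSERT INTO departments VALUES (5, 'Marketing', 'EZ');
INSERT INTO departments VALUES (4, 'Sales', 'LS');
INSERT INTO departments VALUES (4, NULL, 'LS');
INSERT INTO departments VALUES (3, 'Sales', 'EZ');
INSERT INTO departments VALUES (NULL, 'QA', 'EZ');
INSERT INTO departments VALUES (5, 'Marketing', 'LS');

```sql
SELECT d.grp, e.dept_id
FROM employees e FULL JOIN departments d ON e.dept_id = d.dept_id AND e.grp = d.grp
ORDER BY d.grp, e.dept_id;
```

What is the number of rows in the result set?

FULL OUTER JOIN keeps every row from both sides; unmatched rows get NULL for the other side's columns.
Matching on e.dept_id = d.dept_id AND e.grp = d.grp. A NULL in a compared column never satisfies the condition.
- e[0] dept_id=8, grp=EZ → no match; kept with NULLs on the d side.
- e[1] dept_id=4, grp=LS → 2 match(es) in d → 2 row(s).
- e[2] dept_id=7, grp=EZ → no match; kept with NULLs on the d side.
- e[3] dept_id=2, grp=LS → no match; kept with NULLs on the d side.
- e[4] dept_id=4, grp=EZ → no match; kept with NULLs on the d side.
- e[5] dept_id=4, grp=EZ → no match; kept with NULLs on the d side.
- e[6] dept_id=3, grp=EZ → 3 match(es) in d → 3 row(s).
- plus 3 unmatched d row(s), each kept with NULL e columns.
Total: 5 matched + 8 padded = 13 rows.

13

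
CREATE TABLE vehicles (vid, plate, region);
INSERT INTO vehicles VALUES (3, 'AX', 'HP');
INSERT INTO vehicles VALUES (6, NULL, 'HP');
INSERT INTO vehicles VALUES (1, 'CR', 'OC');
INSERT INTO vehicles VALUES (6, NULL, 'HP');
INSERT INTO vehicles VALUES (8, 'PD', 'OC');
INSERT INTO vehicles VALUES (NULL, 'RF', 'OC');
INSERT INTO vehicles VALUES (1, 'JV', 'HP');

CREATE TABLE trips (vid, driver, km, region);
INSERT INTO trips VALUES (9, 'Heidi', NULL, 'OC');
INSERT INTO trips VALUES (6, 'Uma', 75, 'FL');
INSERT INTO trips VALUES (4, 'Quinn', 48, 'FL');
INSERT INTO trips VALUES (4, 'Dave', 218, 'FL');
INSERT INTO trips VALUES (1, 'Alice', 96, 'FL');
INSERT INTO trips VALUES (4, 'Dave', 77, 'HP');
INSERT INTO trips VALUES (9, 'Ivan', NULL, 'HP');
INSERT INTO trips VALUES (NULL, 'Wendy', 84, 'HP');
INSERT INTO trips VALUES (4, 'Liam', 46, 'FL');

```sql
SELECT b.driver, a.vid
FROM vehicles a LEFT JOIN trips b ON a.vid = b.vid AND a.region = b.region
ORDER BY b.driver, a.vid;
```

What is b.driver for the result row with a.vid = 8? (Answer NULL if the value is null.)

LEFT JOIN keeps every row from `vehicles`; unmatched rows get NULL for `trips`'s columns.
Matching on a.vid = b.vid AND a.region = b.region. A NULL in a compared column never satisfies the condition.
- a row (vid=3, region=HP): no match → kept, b columns NULL.
- a row (vid=6, region=HP): no match → kept, b columns NULL.
- a row (vid=1, region=OC): no match → kept, b columns NULL.
- a row (vid=6, region=HP): no match → kept, b columns NULL.
- a row (vid=8, region=OC): no match → kept, b columns NULL.
- a row (vid=NULL, region=OC): no match → kept, b columns NULL.
- a row (vid=1, region=HP): no match → kept, b columns NULL.

NULL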